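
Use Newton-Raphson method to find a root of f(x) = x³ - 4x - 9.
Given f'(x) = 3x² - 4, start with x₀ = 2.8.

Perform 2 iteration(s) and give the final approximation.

f(x) = x³ - 4x - 9
f'(x) = 3x² - 4
x₀ = 2.8

Newton-Raphson formula: x_{n+1} = x_n - f(x_n)/f'(x_n)

Iteration 1:
  f(2.800000) = 1.752000
  f'(2.800000) = 19.520000
  x_1 = 2.800000 - 1.752000/19.520000 = 2.710246
Iteration 2:
  f(2.710246) = 0.066946
  f'(2.710246) = 18.036299
  x_2 = 2.710246 - 0.066946/18.036299 = 2.706534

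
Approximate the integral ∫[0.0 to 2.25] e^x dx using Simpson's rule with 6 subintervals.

f(x) = e^x
a = 0.0, b = 2.25, n = 6
h = (b - a)/n = 0.375000

Simpson's rule: (h/3)[f(x₀) + 4f(x₁) + 2f(x₂) + ... + f(xₙ)]

x_0 = 0.0000, f(x_0) = 1.000000, coefficient = 1
x_1 = 0.3750, f(x_1) = 1.454991, coefficient = 4
x_2 = 0.7500, f(x_2) = 2.117000, coefficient = 2
x_3 = 1.1250, f(x_3) = 3.080217, coefficient = 4
x_4 = 1.5000, f(x_4) = 4.481689, coefficient = 2
x_5 = 1.8750, f(x_5) = 6.520819, coefficient = 4
x_6 = 2.2500, f(x_6) = 9.487736, coefficient = 1

I ≈ (0.375000/3) × 67.909224 = 8.488653
Exact value: 8.487736
Error: 0.000917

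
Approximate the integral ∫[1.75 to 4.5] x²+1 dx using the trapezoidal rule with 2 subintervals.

f(x) = x²+1
a = 1.75, b = 4.5, n = 2
h = (b - a)/n = 1.375000

Trapezoidal rule: (h/2)[f(x₀) + 2f(x₁) + 2f(x₂) + ... + f(xₙ)]

x_0 = 1.7500, f(x_0) = 4.062500, coefficient = 1
x_1 = 3.1250, f(x_1) = 10.765625, coefficient = 2
x_2 = 4.5000, f(x_2) = 21.250000, coefficient = 1

I ≈ (1.375000/2) × 46.843750 = 32.205078
Exact value: 31.338542
Error: 0.866536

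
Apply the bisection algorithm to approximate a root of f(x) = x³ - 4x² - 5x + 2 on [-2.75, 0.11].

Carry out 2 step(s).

f(x) = x³ - 4x² - 5x + 2
Initial interval: [-2.75, 0.11]

Iteration 1:
  c_1 = (-2.750000 + 0.110000)/2 = -1.320000
  f(c_1) = f(-1.320000) = -0.669568
  f(a) × f(c) ≥ 0, new interval: [-1.320000, 0.110000]
Iteration 2:
  c_2 = (-1.320000 + 0.110000)/2 = -0.605000
  f(c_2) = f(-0.605000) = 3.339455
  f(a) × f(c) < 0, new interval: [-1.320000, -0.605000]

After 2 iteration(s), the approximation is c_2 = -0.605000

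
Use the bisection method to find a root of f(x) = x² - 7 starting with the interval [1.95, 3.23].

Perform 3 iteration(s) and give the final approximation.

f(x) = x² - 7
Initial interval: [1.95, 3.23]

Iteration 1:
  c_1 = (1.950000 + 3.230000)/2 = 2.590000
  f(c_1) = f(2.590000) = -0.291900
  f(a) × f(c) ≥ 0, new interval: [2.590000, 3.230000]
Iteration 2:
  c_2 = (2.590000 + 3.230000)/2 = 2.910000
  f(c_2) = f(2.910000) = 1.468100
  f(a) × f(c) < 0, new interval: [2.590000, 2.910000]
Iteration 3:
  c_3 = (2.590000 + 2.910000)/2 = 2.750000
  f(c_3) = f(2.750000) = 0.562500
  f(a) × f(c) < 0, new interval: [2.590000, 2.750000]

After 3 iteration(s), the approximation is c_3 = 2.750000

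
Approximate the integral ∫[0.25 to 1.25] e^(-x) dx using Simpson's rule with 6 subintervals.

f(x) = e^(-x)
a = 0.25, b = 1.25, n = 6
h = (b - a)/n = 0.166667

Simpson's rule: (h/3)[f(x₀) + 4f(x₁) + 2f(x₂) + ... + f(xₙ)]

x_0 = 0.2500, f(x_0) = 0.778801, coefficient = 1
x_1 = 0.4167, f(x_1) = 0.659241, coefficient = 4
x_2 = 0.5833, f(x_2) = 0.558035, coefficient = 2
x_3 = 0.7500, f(x_3) = 0.472367, coefficient = 4
x_4 = 0.9167, f(x_4) = 0.399850, coefficient = 2
x_5 = 1.0833, f(x_5) = 0.338465, coefficient = 4
x_6 = 1.2500, f(x_6) = 0.286505, coefficient = 1

I ≈ (0.166667/3) × 8.861366 = 0.492298
Exact value: 0.492296
Error: 0.000002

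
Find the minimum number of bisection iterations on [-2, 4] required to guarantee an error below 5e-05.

We need (b-a)/2^n ≤ 5e-05
(4 - (-2))/2^n ≤ 5e-05
6/2^n ≤ 5e-05
2^n ≥ 120000
n ≥ log₂(120000) = 16.87
n ≥ 17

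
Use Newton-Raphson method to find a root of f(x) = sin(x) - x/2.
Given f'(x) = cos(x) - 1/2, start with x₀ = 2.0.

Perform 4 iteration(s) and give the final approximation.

f(x) = sin(x) - x/2
f'(x) = cos(x) - 1/2
x₀ = 2.0

Newton-Raphson formula: x_{n+1} = x_n - f(x_n)/f'(x_n)

Iteration 1:
  f(2.000000) = -0.090703
  f'(2.000000) = -0.916147
  x_1 = 2.000000 - (-0.090703)/(-0.916147) = 1.900996
Iteration 2:
  f(1.900996) = -0.004520
  f'(1.900996) = -0.824232
  x_2 = 1.900996 - (-0.004520)/(-0.824232) = 1.895512
Iteration 3:
  f(1.895512) = -0.000014
  f'(1.895512) = -0.819039
  x_3 = 1.895512 - (-0.000014)/(-0.819039) = 1.895494
Iteration 4:
  f(1.895494) = 0.000000
  f'(1.895494) = -0.819023
  x_4 = 1.895494 - 0.000000/(-0.819023) = 1.895494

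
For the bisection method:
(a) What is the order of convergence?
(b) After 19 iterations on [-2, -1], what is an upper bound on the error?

(a) Bisection has linear (order 1) convergence; the error is halved each step.

(b) Error bound = (b-a)/2^n = (-1 - (-2))/2^{19}
    = 1/2^{19}

(a) 1 (linear); (b) error ≤ 1.91e-06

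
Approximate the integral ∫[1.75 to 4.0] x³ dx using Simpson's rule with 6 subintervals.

f(x) = x³
a = 1.75, b = 4.0, n = 6
h = (b - a)/n = 0.375000

Simpson's rule: (h/3)[f(x₀) + 4f(x₁) + 2f(x₂) + ... + f(xₙ)]

x_0 = 1.7500, f(x_0) = 5.359375, coefficient = 1
x_1 = 2.1250, f(x_1) = 9.595703, coefficient = 4
x_2 = 2.5000, f(x_2) = 15.625000, coefficient = 2
x_3 = 2.8750, f(x_3) = 23.763672, coefficient = 4
x_4 = 3.2500, f(x_4) = 34.328125, coefficient = 2
x_5 = 3.6250, f(x_5) = 47.634766, coefficient = 4
x_6 = 4.0000, f(x_6) = 64.000000, coefficient = 1

I ≈ (0.375000/3) × 493.242188 = 61.655273
Exact value: 61.655273
Error: 0.000000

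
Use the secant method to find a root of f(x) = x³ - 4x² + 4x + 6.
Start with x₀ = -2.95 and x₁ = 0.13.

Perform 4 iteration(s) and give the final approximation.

f(x) = x³ - 4x² + 4x + 6
x₀ = -2.95, x₁ = 0.13

Secant formula: x_{n+1} = x_n - f(x_n)(x_n - x_{n-1})/(f(x_n) - f(x_{n-1}))

Iteration 1:
  f(-2.950000) = -66.282375
  f(0.130000) = 6.454597
  x_2 = 0.130000 - 6.454597×(0.130000 - (-2.950000))/(6.454597 - (-66.282375))
       = -0.143316
Iteration 2:
  f(0.130000) = 6.454597
  f(-0.143316) = 5.341636
  x_3 = -0.143316 - 5.341636×(-0.143316 - 0.130000)/(5.341636 - 6.454597)
       = -1.455089
Iteration 3:
  f(-0.143316) = 5.341636
  f(-1.455089) = -11.370337
  x_4 = -1.455089 - (-11.370337)×(-1.455089 - (-0.143316))/(-11.370337 - 5.341636)
       = -0.562597
Iteration 4:
  f(-1.455089) = -11.370337
  f(-0.562597) = 2.305480
  x_5 = -0.562597 - 2.305480×(-0.562597 - (-1.455089))/(2.305480 - (-11.370337))
       = -0.713054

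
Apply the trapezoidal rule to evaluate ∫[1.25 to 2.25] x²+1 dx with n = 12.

f(x) = x²+1
a = 1.25, b = 2.25, n = 12
h = (b - a)/n = 0.083333

Trapezoidal rule: (h/2)[f(x₀) + 2f(x₁) + 2f(x₂) + ... + f(xₙ)]

x_0 = 1.2500, f(x_0) = 2.562500, coefficient = 1
x_1 = 1.3333, f(x_1) = 2.777778, coefficient = 2
x_2 = 1.4167, f(x_2) = 3.006944, coefficient = 2
x_3 = 1.5000, f(x_3) = 3.250000, coefficient = 2
x_4 = 1.5833, f(x_4) = 3.506944, coefficient = 2
x_5 = 1.6667, f(x_5) = 3.777778, coefficient = 2
x_6 = 1.7500, f(x_6) = 4.062500, coefficient = 2
x_7 = 1.8333, f(x_7) = 4.361111, coefficient = 2
x_8 = 1.9167, f(x_8) = 4.673611, coefficient = 2
x_9 = 2.0000, f(x_9) = 5.000000, coefficient = 2
x_10 = 2.0833, f(x_10) = 5.340278, coefficient = 2
x_11 = 2.1667, f(x_11) = 5.694444, coefficient = 2
x_12 = 2.2500, f(x_12) = 6.062500, coefficient = 1

I ≈ (0.083333/2) × 99.527778 = 4.146991
Exact value: 4.145833
Error: 0.001157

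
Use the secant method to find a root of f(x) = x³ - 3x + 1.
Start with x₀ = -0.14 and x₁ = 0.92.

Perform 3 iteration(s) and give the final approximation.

f(x) = x³ - 3x + 1
x₀ = -0.14, x₁ = 0.92

Secant formula: x_{n+1} = x_n - f(x_n)(x_n - x_{n-1})/(f(x_n) - f(x_{n-1}))

Iteration 1:
  f(-0.140000) = 1.417256
  f(0.920000) = -0.981312
  x_2 = 0.920000 - (-0.981312)×(0.920000 - (-0.140000))/(-0.981312 - 1.417256)
       = 0.486328
Iteration 2:
  f(0.920000) = -0.981312
  f(0.486328) = -0.343961
  x_3 = 0.486328 - (-0.343961)×(0.486328 - 0.920000)/(-0.343961 - (-0.981312))
       = 0.252288
Iteration 3:
  f(0.486328) = -0.343961
  f(0.252288) = 0.259195
  x_4 = 0.252288 - 0.259195×(0.252288 - 0.486328)/(0.259195 - (-0.343961))
       = 0.352862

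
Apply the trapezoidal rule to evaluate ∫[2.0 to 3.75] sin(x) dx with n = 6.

f(x) = sin(x)
a = 2.0, b = 3.75, n = 6
h = (b - a)/n = 0.291667

Trapezoidal rule: (h/2)[f(x₀) + 2f(x₁) + 2f(x₂) + ... + f(xₙ)]

x_0 = 2.0000, f(x_0) = 0.909297, coefficient = 1
x_1 = 2.2917, f(x_1) = 0.751232, coefficient = 2
x_2 = 2.5833, f(x_2) = 0.529711, coefficient = 2
x_3 = 2.8750, f(x_3) = 0.263446, coefficient = 2
x_4 = 3.1667, f(x_4) = -0.025071, coefficient = 2
x_5 = 3.4583, f(x_5) = -0.311471, coefficient = 2
x_6 = 3.7500, f(x_6) = -0.571561, coefficient = 1

I ≈ (0.291667/2) × 2.753428 = 0.401542
Exact value: 0.404413
Error: 0.002871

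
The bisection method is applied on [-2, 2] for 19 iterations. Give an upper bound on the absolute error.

Bisection error bound: |error| ≤ (b-a)/2^n
|error| ≤ (2 - (-2))/2^19 = 4/2^19
|error| ≤ 0.0000076294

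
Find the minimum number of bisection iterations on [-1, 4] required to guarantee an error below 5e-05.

We need (b-a)/2^n ≤ 5e-05
(4 - (-1))/2^n ≤ 5e-05
5/2^n ≤ 5e-05
2^n ≥ 100000
n ≥ log₂(100000) = 16.61
n ≥ 17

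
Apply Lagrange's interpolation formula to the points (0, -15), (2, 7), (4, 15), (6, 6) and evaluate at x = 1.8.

Lagrange interpolation formula:
P(x) = Σ yᵢ × Lᵢ(x)
where Lᵢ(x) = Π_{j≠i} (x - xⱼ)/(xᵢ - xⱼ)

L_0(1.8) = (1.8 - 2)/(0 - 2) × (1.8 - 4)/(0 - 4) × (1.8 - 6)/(0 - 6) = 0.038500
L_1(1.8) = (1.8 - 0)/(2 - 0) × (1.8 - 4)/(2 - 4) × (1.8 - 6)/(2 - 6) = 1.039500
L_2(1.8) = (1.8 - 0)/(4 - 0) × (1.8 - 2)/(4 - 2) × (1.8 - 6)/(4 - 6) = -0.094500
L_3(1.8) = (1.8 - 0)/(6 - 0) × (1.8 - 2)/(6 - 2) × (1.8 - 4)/(6 - 4) = 0.016500

P(1.8) = (-15)×L_0(1.8) + 7×L_1(1.8) + 15×L_2(1.8) + 6×L_3(1.8)
P(1.8) = 5.380500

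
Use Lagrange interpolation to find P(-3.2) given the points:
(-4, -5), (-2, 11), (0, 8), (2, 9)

Lagrange interpolation formula:
P(x) = Σ yᵢ × Lᵢ(x)
where Lᵢ(x) = Π_{j≠i} (x - xⱼ)/(xᵢ - xⱼ)

L_0(-3.2) = (-3.2 - (-2))/(-4 - (-2)) × (-3.2 - 0)/(-4 - 0) × (-3.2 - 2)/(-4 - 2) = 0.416000
L_1(-3.2) = (-3.2 - (-4))/(-2 - (-4)) × (-3.2 - 0)/(-2 - 0) × (-3.2 - 2)/(-2 - 2) = 0.832000
L_2(-3.2) = (-3.2 - (-4))/(0 - (-4)) × (-3.2 - (-2))/(0 - (-2)) × (-3.2 - 2)/(0 - 2) = -0.312000
L_3(-3.2) = (-3.2 - (-4))/(2 - (-4)) × (-3.2 - (-2))/(2 - (-2)) × (-3.2 - 0)/(2 - 0) = 0.064000

P(-3.2) = (-5)×L_0(-3.2) + 11×L_1(-3.2) + 8×L_2(-3.2) + 9×L_3(-3.2)
P(-3.2) = 5.152000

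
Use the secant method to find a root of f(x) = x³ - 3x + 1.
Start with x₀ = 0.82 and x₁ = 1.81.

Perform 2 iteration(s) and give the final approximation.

f(x) = x³ - 3x + 1
x₀ = 0.82, x₁ = 1.81

Secant formula: x_{n+1} = x_n - f(x_n)(x_n - x_{n-1})/(f(x_n) - f(x_{n-1}))

Iteration 1:
  f(0.820000) = -0.908632
  f(1.810000) = 1.499741
  x_2 = 1.810000 - 1.499741×(1.810000 - 0.820000)/(1.499741 - (-0.908632))
       = 1.193508
Iteration 2:
  f(1.810000) = 1.499741
  f(1.193508) = -0.880418
  x_3 = 1.193508 - (-0.880418)×(1.193508 - 1.810000)/(-0.880418 - 1.499741)
       = 1.421548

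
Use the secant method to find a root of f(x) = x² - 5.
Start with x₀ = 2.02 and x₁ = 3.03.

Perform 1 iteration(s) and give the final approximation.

f(x) = x² - 5
x₀ = 2.02, x₁ = 3.03

Secant formula: x_{n+1} = x_n - f(x_n)(x_n - x_{n-1})/(f(x_n) - f(x_{n-1}))

Iteration 1:
  f(2.020000) = -0.919600
  f(3.030000) = 4.180900
  x_2 = 3.030000 - 4.180900×(3.030000 - 2.020000)/(4.180900 - (-0.919600))
       = 2.202099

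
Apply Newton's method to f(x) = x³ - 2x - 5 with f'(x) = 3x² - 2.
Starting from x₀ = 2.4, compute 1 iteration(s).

f(x) = x³ - 2x - 5
f'(x) = 3x² - 2
x₀ = 2.4

Newton-Raphson formula: x_{n+1} = x_n - f(x_n)/f'(x_n)

Iteration 1:
  f(2.400000) = 4.024000
  f'(2.400000) = 15.280000
  x_1 = 2.400000 - 4.024000/15.280000 = 2.136649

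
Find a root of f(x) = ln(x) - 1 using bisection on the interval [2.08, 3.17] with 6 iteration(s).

f(x) = ln(x) - 1
Initial interval: [2.08, 3.17]

Iteration 1:
  c_1 = (2.080000 + 3.170000)/2 = 2.625000
  f(c_1) = f(2.625000) = -0.034919
  f(a) × f(c) ≥ 0, new interval: [2.625000, 3.170000]
Iteration 2:
  c_2 = (2.625000 + 3.170000)/2 = 2.897500
  f(c_2) = f(2.897500) = 0.063848
  f(a) × f(c) < 0, new interval: [2.625000, 2.897500]
Iteration 3:
  c_3 = (2.625000 + 2.897500)/2 = 2.761250
  f(c_3) = f(2.761250) = 0.015683
  f(a) × f(c) < 0, new interval: [2.625000, 2.761250]
Iteration 4:
  c_4 = (2.625000 + 2.761250)/2 = 2.693125
  f(c_4) = f(2.693125) = -0.009298
  f(a) × f(c) ≥ 0, new interval: [2.693125, 2.761250]
Iteration 5:
  c_5 = (2.693125 + 2.761250)/2 = 2.727188
  f(c_5) = f(2.727188) = 0.003271
  f(a) × f(c) < 0, new interval: [2.693125, 2.727188]
Iteration 6:
  c_6 = (2.693125 + 2.727188)/2 = 2.710156
  f(c_6) = f(2.710156) = -0.002994
  f(a) × f(c) ≥ 0, new interval: [2.710156, 2.727188]

After 6 iteration(s), the approximation is c_6 = 2.710156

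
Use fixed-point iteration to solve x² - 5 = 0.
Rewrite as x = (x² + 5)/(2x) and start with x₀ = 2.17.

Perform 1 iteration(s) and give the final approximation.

Equation: x² - 5 = 0
Fixed-point form: x = (x² + 5)/(2x)
x₀ = 2.17

x_1 = g(2.170000) = 2.237074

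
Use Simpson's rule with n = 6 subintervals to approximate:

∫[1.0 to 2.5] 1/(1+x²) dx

f(x) = 1/(1+x²)
a = 1.0, b = 2.5, n = 6
h = (b - a)/n = 0.250000

Simpson's rule: (h/3)[f(x₀) + 4f(x₁) + 2f(x₂) + ... + f(xₙ)]

x_0 = 1.0000, f(x_0) = 0.500000, coefficient = 1
x_1 = 1.2500, f(x_1) = 0.390244, coefficient = 4
x_2 = 1.5000, f(x_2) = 0.307692, coefficient = 2
x_3 = 1.7500, f(x_3) = 0.246154, coefficient = 4
x_4 = 2.0000, f(x_4) = 0.200000, coefficient = 2
x_5 = 2.2500, f(x_5) = 0.164948, coefficient = 4
x_6 = 2.5000, f(x_6) = 0.137931, coefficient = 1

I ≈ (0.250000/3) × 4.858700 = 0.404892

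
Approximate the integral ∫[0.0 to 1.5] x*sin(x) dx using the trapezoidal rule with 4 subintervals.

f(x) = x*sin(x)
a = 0.0, b = 1.5, n = 4
h = (b - a)/n = 0.375000

Trapezoidal rule: (h/2)[f(x₀) + 2f(x₁) + 2f(x₂) + ... + f(xₙ)]

x_0 = 0.0000, f(x_0) = 0.000000, coefficient = 1
x_1 = 0.3750, f(x_1) = 0.137352, coefficient = 2
x_2 = 0.7500, f(x_2) = 0.511229, coefficient = 2
x_3 = 1.1250, f(x_3) = 1.015051, coefficient = 2
x_4 = 1.5000, f(x_4) = 1.496242, coefficient = 1

I ≈ (0.375000/2) × 4.823507 = 0.904408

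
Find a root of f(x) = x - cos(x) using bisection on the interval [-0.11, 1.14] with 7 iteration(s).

f(x) = x - cos(x)
Initial interval: [-0.11, 1.14]

Iteration 1:
  c_1 = (-0.110000 + 1.140000)/2 = 0.515000
  f(c_1) = f(0.515000) = -0.355293
  f(a) × f(c) ≥ 0, new interval: [0.515000, 1.140000]
Iteration 2:
  c_2 = (0.515000 + 1.140000)/2 = 0.827500
  f(c_2) = f(0.827500) = 0.150782
  f(a) × f(c) < 0, new interval: [0.515000, 0.827500]
Iteration 3:
  c_3 = (0.515000 + 0.827500)/2 = 0.671250
  f(c_3) = f(0.671250) = -0.111795
  f(a) × f(c) ≥ 0, new interval: [0.671250, 0.827500]
Iteration 4:
  c_4 = (0.671250 + 0.827500)/2 = 0.749375
  f(c_4) = f(0.749375) = 0.017260
  f(a) × f(c) < 0, new interval: [0.671250, 0.749375]
Iteration 5:
  c_5 = (0.671250 + 0.749375)/2 = 0.710312
  f(c_5) = f(0.710312) = -0.047846
  f(a) × f(c) ≥ 0, new interval: [0.710312, 0.749375]
Iteration 6:
  c_6 = (0.710312 + 0.749375)/2 = 0.729844
  f(c_6) = f(0.729844) = -0.015435
  f(a) × f(c) ≥ 0, new interval: [0.729844, 0.749375]
Iteration 7:
  c_7 = (0.729844 + 0.749375)/2 = 0.739609
  f(c_7) = f(0.739609) = 0.000877
  f(a) × f(c) < 0, new interval: [0.729844, 0.739609]

After 7 iteration(s), the approximation is c_7 = 0.739609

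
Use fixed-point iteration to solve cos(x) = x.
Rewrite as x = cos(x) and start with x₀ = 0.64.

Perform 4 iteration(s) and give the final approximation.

Equation: cos(x) = x
Fixed-point form: x = cos(x)
x₀ = 0.64

x_1 = g(0.640000) = 0.802096
x_2 = g(0.802096) = 0.695202
x_3 = g(0.695202) = 0.767924
x_4 = g(0.767924) = 0.719354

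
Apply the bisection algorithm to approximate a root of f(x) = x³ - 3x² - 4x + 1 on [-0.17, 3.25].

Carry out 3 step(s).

f(x) = x³ - 3x² - 4x + 1
Initial interval: [-0.17, 3.25]

Iteration 1:
  c_1 = (-0.170000 + 3.250000)/2 = 1.540000
  f(c_1) = f(1.540000) = -8.622536
  f(a) × f(c) < 0, new interval: [-0.170000, 1.540000]
Iteration 2:
  c_2 = (-0.170000 + 1.540000)/2 = 0.685000
  f(c_2) = f(0.685000) = -2.826256
  f(a) × f(c) < 0, new interval: [-0.170000, 0.685000]
Iteration 3:
  c_3 = (-0.170000 + 0.685000)/2 = 0.257500
  f(c_3) = f(0.257500) = -0.211845
  f(a) × f(c) < 0, new interval: [-0.170000, 0.257500]

After 3 iteration(s), the approximation is c_3 = 0.257500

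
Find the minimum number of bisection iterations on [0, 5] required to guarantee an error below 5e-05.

We need (b-a)/2^n ≤ 5e-05
(5 - 0)/2^n ≤ 5e-05
5/2^n ≤ 5e-05
2^n ≥ 100000
n ≥ log₂(100000) = 16.61
n ≥ 17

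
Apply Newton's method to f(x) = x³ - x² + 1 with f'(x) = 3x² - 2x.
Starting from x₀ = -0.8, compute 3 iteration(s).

f(x) = x³ - x² + 1
f'(x) = 3x² - 2x
x₀ = -0.8

Newton-Raphson formula: x_{n+1} = x_n - f(x_n)/f'(x_n)

Iteration 1:
  f(-0.800000) = -0.152000
  f'(-0.800000) = 3.520000
  x_1 = -0.800000 - (-0.152000)/3.520000 = -0.756818
Iteration 2:
  f(-0.756818) = -0.006259
  f'(-0.756818) = 3.231958
  x_2 = -0.756818 - (-0.006259)/3.231958 = -0.754881
Iteration 3:
  f(-0.754881) = -0.000012
  f'(-0.754881) = 3.219301
  x_3 = -0.754881 - (-0.000012)/3.219301 = -0.754878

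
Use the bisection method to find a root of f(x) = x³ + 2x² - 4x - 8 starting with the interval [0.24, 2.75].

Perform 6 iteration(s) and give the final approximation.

f(x) = x³ + 2x² - 4x - 8
Initial interval: [0.24, 2.75]

Iteration 1:
  c_1 = (0.240000 + 2.750000)/2 = 1.495000
  f(c_1) = f(1.495000) = -6.168588
  f(a) × f(c) ≥ 0, new interval: [1.495000, 2.750000]
Iteration 2:
  c_2 = (1.495000 + 2.750000)/2 = 2.122500
  f(c_2) = f(2.122500) = 2.081888
  f(a) × f(c) < 0, new interval: [1.495000, 2.122500]
Iteration 3:
  c_3 = (1.495000 + 2.122500)/2 = 1.808750
  f(c_3) = f(1.808750) = -2.774383
  f(a) × f(c) ≥ 0, new interval: [1.808750, 2.122500]
Iteration 4:
  c_4 = (1.808750 + 2.122500)/2 = 1.965625
  f(c_4) = f(1.965625) = -0.540587
  f(a) × f(c) ≥ 0, new interval: [1.965625, 2.122500]
Iteration 5:
  c_5 = (1.965625 + 2.122500)/2 = 2.044062
  f(c_5) = f(2.044062) = 0.720618
  f(a) × f(c) < 0, new interval: [1.965625, 2.044062]
Iteration 6:
  c_6 = (1.965625 + 2.044062)/2 = 2.004844
  f(c_6) = f(2.004844) = 0.077688
  f(a) × f(c) < 0, new interval: [1.965625, 2.004844]

After 6 iteration(s), the approximation is c_6 = 2.004844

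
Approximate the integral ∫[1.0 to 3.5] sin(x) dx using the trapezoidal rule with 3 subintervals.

f(x) = sin(x)
a = 1.0, b = 3.5, n = 3
h = (b - a)/n = 0.833333

Trapezoidal rule: (h/2)[f(x₀) + 2f(x₁) + 2f(x₂) + ... + f(xₙ)]

x_0 = 1.0000, f(x_0) = 0.841471, coefficient = 1
x_1 = 1.8333, f(x_1) = 0.965735, coefficient = 2
x_2 = 2.6667, f(x_2) = 0.457273, coefficient = 2
x_3 = 3.5000, f(x_3) = -0.350783, coefficient = 1

I ≈ (0.833333/2) × 3.336702 = 1.390293
Exact value: 1.476759
Error: 0.086466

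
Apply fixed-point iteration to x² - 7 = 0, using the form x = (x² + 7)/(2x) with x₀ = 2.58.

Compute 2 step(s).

Equation: x² - 7 = 0
Fixed-point form: x = (x² + 7)/(2x)
x₀ = 2.58

x_1 = g(2.580000) = 2.646589
x_2 = g(2.646589) = 2.645751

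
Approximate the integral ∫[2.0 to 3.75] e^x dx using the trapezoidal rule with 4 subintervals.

f(x) = e^x
a = 2.0, b = 3.75, n = 4
h = (b - a)/n = 0.437500

Trapezoidal rule: (h/2)[f(x₀) + 2f(x₁) + 2f(x₂) + ... + f(xₙ)]

x_0 = 2.0000, f(x_0) = 7.389056, coefficient = 1
x_1 = 2.4375, f(x_1) = 11.444394, coefficient = 2
x_2 = 2.8750, f(x_2) = 17.725424, coefficient = 2
x_3 = 3.3125, f(x_3) = 27.453674, coefficient = 2
x_4 = 3.7500, f(x_4) = 42.521082, coefficient = 1

I ≈ (0.437500/2) × 163.157122 = 35.690620
Exact value: 35.132026
Error: 0.558595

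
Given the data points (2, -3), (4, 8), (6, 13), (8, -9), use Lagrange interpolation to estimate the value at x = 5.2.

Lagrange interpolation formula:
P(x) = Σ yᵢ × Lᵢ(x)
where Lᵢ(x) = Π_{j≠i} (x - xⱼ)/(xᵢ - xⱼ)

L_0(5.2) = (5.2 - 4)/(2 - 4) × (5.2 - 6)/(2 - 6) × (5.2 - 8)/(2 - 8) = -0.056000
L_1(5.2) = (5.2 - 2)/(4 - 2) × (5.2 - 6)/(4 - 6) × (5.2 - 8)/(4 - 8) = 0.448000
L_2(5.2) = (5.2 - 2)/(6 - 2) × (5.2 - 4)/(6 - 4) × (5.2 - 8)/(6 - 8) = 0.672000
L_3(5.2) = (5.2 - 2)/(8 - 2) × (5.2 - 4)/(8 - 4) × (5.2 - 6)/(8 - 6) = -0.064000

P(5.2) = (-3)×L_0(5.2) + 8×L_1(5.2) + 13×L_2(5.2) + (-9)×L_3(5.2)
P(5.2) = 13.064000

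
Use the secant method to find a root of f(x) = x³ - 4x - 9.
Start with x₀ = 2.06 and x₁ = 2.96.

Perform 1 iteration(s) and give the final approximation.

f(x) = x³ - 4x - 9
x₀ = 2.06, x₁ = 2.96

Secant formula: x_{n+1} = x_n - f(x_n)(x_n - x_{n-1})/(f(x_n) - f(x_{n-1}))

Iteration 1:
  f(2.060000) = -8.498184
  f(2.960000) = 5.094336
  x_2 = 2.960000 - 5.094336×(2.960000 - 2.060000)/(5.094336 - (-8.498184))
       = 2.622689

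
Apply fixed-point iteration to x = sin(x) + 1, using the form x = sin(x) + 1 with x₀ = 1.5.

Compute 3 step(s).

Equation: x = sin(x) + 1
Fixed-point form: x = sin(x) + 1
x₀ = 1.5

x_1 = g(1.500000) = 1.997495
x_2 = g(1.997495) = 1.910337
x_3 = g(1.910337) = 1.942908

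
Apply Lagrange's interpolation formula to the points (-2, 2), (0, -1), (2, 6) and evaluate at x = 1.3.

Lagrange interpolation formula:
P(x) = Σ yᵢ × Lᵢ(x)
where Lᵢ(x) = Π_{j≠i} (x - xⱼ)/(xᵢ - xⱼ)

L_0(1.3) = (1.3 - 0)/(-2 - 0) × (1.3 - 2)/(-2 - 2) = -0.113750
L_1(1.3) = (1.3 - (-2))/(0 - (-2)) × (1.3 - 2)/(0 - 2) = 0.577500
L_2(1.3) = (1.3 - (-2))/(2 - (-2)) × (1.3 - 0)/(2 - 0) = 0.536250

P(1.3) = 2×L_0(1.3) + (-1)×L_1(1.3) + 6×L_2(1.3)
P(1.3) = 2.412500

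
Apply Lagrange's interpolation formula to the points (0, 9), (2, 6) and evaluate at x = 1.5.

Lagrange interpolation formula:
P(x) = Σ yᵢ × Lᵢ(x)
where Lᵢ(x) = Π_{j≠i} (x - xⱼ)/(xᵢ - xⱼ)

L_0(1.5) = (1.5 - 2)/(0 - 2) = 0.250000
L_1(1.5) = (1.5 - 0)/(2 - 0) = 0.750000

P(1.5) = 9×L_0(1.5) + 6×L_1(1.5)
P(1.5) = 6.750000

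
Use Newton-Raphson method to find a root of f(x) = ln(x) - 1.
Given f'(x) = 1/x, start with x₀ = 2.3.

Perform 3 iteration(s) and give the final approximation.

f(x) = ln(x) - 1
f'(x) = 1/x
x₀ = 2.3

Newton-Raphson formula: x_{n+1} = x_n - f(x_n)/f'(x_n)

Iteration 1:
  f(2.300000) = -0.167091
  f'(2.300000) = 0.434783
  x_1 = 2.300000 - (-0.167091)/0.434783 = 2.684309
Iteration 2:
  f(2.684309) = -0.012577
  f'(2.684309) = 0.372535
  x_2 = 2.684309 - (-0.012577)/0.372535 = 2.718069
Iteration 3:
  f(2.718069) = -0.000078
  f'(2.718069) = 0.367908
  x_3 = 2.718069 - (-0.000078)/0.367908 = 2.718282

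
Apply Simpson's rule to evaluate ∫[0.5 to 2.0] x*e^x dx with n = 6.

f(x) = x*e^x
a = 0.5, b = 2.0, n = 6
h = (b - a)/n = 0.250000

Simpson's rule: (h/3)[f(x₀) + 4f(x₁) + 2f(x₂) + ... + f(xₙ)]

x_0 = 0.5000, f(x_0) = 0.824361, coefficient = 1
x_1 = 0.7500, f(x_1) = 1.587750, coefficient = 4
x_2 = 1.0000, f(x_2) = 2.718282, coefficient = 2
x_3 = 1.2500, f(x_3) = 4.362929, coefficient = 4
x_4 = 1.5000, f(x_4) = 6.722534, coefficient = 2
x_5 = 1.7500, f(x_5) = 10.070555, coefficient = 4
x_6 = 2.0000, f(x_6) = 14.778112, coefficient = 1

I ≈ (0.250000/3) × 98.569037 = 8.214086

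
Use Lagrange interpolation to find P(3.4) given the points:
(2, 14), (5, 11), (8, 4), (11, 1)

Lagrange interpolation formula:
P(x) = Σ yᵢ × Lᵢ(x)
where Lᵢ(x) = Π_{j≠i} (x - xⱼ)/(xᵢ - xⱼ)

L_0(3.4) = (3.4 - 5)/(2 - 5) × (3.4 - 8)/(2 - 8) × (3.4 - 11)/(2 - 11) = 0.345284
L_1(3.4) = (3.4 - 2)/(5 - 2) × (3.4 - 8)/(5 - 8) × (3.4 - 11)/(5 - 11) = 0.906370
L_2(3.4) = (3.4 - 2)/(8 - 2) × (3.4 - 5)/(8 - 5) × (3.4 - 11)/(8 - 11) = -0.315259
L_3(3.4) = (3.4 - 2)/(11 - 2) × (3.4 - 5)/(11 - 5) × (3.4 - 8)/(11 - 8) = 0.063605

P(3.4) = 14×L_0(3.4) + 11×L_1(3.4) + 4×L_2(3.4) + 1×L_3(3.4)
P(3.4) = 13.606617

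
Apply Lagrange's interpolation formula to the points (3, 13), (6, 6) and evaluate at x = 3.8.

Lagrange interpolation formula:
P(x) = Σ yᵢ × Lᵢ(x)
where Lᵢ(x) = Π_{j≠i} (x - xⱼ)/(xᵢ - xⱼ)

L_0(3.8) = (3.8 - 6)/(3 - 6) = 0.733333
L_1(3.8) = (3.8 - 3)/(6 - 3) = 0.266667

P(3.8) = 13×L_0(3.8) + 6×L_1(3.8)
P(3.8) = 11.133333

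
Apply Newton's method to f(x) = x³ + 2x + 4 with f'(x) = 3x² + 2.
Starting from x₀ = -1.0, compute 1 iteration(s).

f(x) = x³ + 2x + 4
f'(x) = 3x² + 2
x₀ = -1.0

Newton-Raphson formula: x_{n+1} = x_n - f(x_n)/f'(x_n)

Iteration 1:
  f(-1.000000) = 1.000000
  f'(-1.000000) = 5.000000
  x_1 = -1.000000 - 1.000000/5.000000 = -1.200000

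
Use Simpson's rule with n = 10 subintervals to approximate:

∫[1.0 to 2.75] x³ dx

f(x) = x³
a = 1.0, b = 2.75, n = 10
h = (b - a)/n = 0.175000

Simpson's rule: (h/3)[f(x₀) + 4f(x₁) + 2f(x₂) + ... + f(xₙ)]

x_0 = 1.0000, f(x_0) = 1.000000, coefficient = 1
x_1 = 1.1750, f(x_1) = 1.622234, coefficient = 4
x_2 = 1.3500, f(x_2) = 2.460375, coefficient = 2
x_3 = 1.5250, f(x_3) = 3.546578, coefficient = 4
x_4 = 1.7000, f(x_4) = 4.913000, coefficient = 2
x_5 = 1.8750, f(x_5) = 6.591797, coefficient = 4
x_6 = 2.0500, f(x_6) = 8.615125, coefficient = 2
x_7 = 2.2250, f(x_7) = 11.015141, coefficient = 4
x_8 = 2.4000, f(x_8) = 13.824000, coefficient = 2
x_9 = 2.5750, f(x_9) = 17.073859, coefficient = 4
x_10 = 2.7500, f(x_10) = 20.796875, coefficient = 1

I ≈ (0.175000/3) × 240.820312 = 14.047852
Exact value: 14.047852
Error: 0.000000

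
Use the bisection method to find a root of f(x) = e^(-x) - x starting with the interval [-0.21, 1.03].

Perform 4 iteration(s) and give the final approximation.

f(x) = e^(-x) - x
Initial interval: [-0.21, 1.03]

Iteration 1:
  c_1 = (-0.210000 + 1.030000)/2 = 0.410000
  f(c_1) = f(0.410000) = 0.253650
  f(a) × f(c) ≥ 0, new interval: [0.410000, 1.030000]
Iteration 2:
  c_2 = (0.410000 + 1.030000)/2 = 0.720000
  f(c_2) = f(0.720000) = -0.233248
  f(a) × f(c) < 0, new interval: [0.410000, 0.720000]
Iteration 3:
  c_3 = (0.410000 + 0.720000)/2 = 0.565000
  f(c_3) = f(0.565000) = 0.003360
  f(a) × f(c) ≥ 0, new interval: [0.565000, 0.720000]
Iteration 4:
  c_4 = (0.565000 + 0.720000)/2 = 0.642500
  f(c_4) = f(0.642500) = -0.116524
  f(a) × f(c) < 0, new interval: [0.565000, 0.642500]

After 4 iteration(s), the approximation is c_4 = 0.642500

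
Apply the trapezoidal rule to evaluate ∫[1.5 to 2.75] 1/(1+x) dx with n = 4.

f(x) = 1/(1+x)
a = 1.5, b = 2.75, n = 4
h = (b - a)/n = 0.312500

Trapezoidal rule: (h/2)[f(x₀) + 2f(x₁) + 2f(x₂) + ... + f(xₙ)]

x_0 = 1.5000, f(x_0) = 0.400000, coefficient = 1
x_1 = 1.8125, f(x_1) = 0.355556, coefficient = 2
x_2 = 2.1250, f(x_2) = 0.320000, coefficient = 2
x_3 = 2.4375, f(x_3) = 0.290909, coefficient = 2
x_4 = 2.7500, f(x_4) = 0.266667, coefficient = 1

I ≈ (0.312500/2) × 2.599596 = 0.406187
Exact value: 0.405465
Error: 0.000722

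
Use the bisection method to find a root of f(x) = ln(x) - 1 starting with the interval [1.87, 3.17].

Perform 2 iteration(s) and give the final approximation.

f(x) = ln(x) - 1
Initial interval: [1.87, 3.17]

Iteration 1:
  c_1 = (1.870000 + 3.170000)/2 = 2.520000
  f(c_1) = f(2.520000) = -0.075741
  f(a) × f(c) ≥ 0, new interval: [2.520000, 3.170000]
Iteration 2:
  c_2 = (2.520000 + 3.170000)/2 = 2.845000
  f(c_2) = f(2.845000) = 0.045563
  f(a) × f(c) < 0, new interval: [2.520000, 2.845000]

After 2 iteration(s), the approximation is c_2 = 2.845000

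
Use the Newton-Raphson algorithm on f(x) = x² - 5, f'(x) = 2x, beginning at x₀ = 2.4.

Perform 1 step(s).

f(x) = x² - 5
f'(x) = 2x
x₀ = 2.4

Newton-Raphson formula: x_{n+1} = x_n - f(x_n)/f'(x_n)

Iteration 1:
  f(2.400000) = 0.760000
  f'(2.400000) = 4.800000
  x_1 = 2.400000 - 0.760000/4.800000 = 2.241667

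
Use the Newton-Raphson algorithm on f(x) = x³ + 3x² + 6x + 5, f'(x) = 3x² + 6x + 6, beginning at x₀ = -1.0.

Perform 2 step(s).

f(x) = x³ + 3x² + 6x + 5
f'(x) = 3x² + 6x + 6
x₀ = -1.0

Newton-Raphson formula: x_{n+1} = x_n - f(x_n)/f'(x_n)

Iteration 1:
  f(-1.000000) = 1.000000
  f'(-1.000000) = 3.000000
  x_1 = -1.000000 - 1.000000/3.000000 = -1.333333
Iteration 2:
  f(-1.333333) = -0.037037
  f'(-1.333333) = 3.333333
  x_2 = -1.333333 - (-0.037037)/3.333333 = -1.322222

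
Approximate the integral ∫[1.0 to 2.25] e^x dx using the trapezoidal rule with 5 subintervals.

f(x) = e^x
a = 1.0, b = 2.25, n = 5
h = (b - a)/n = 0.250000

Trapezoidal rule: (h/2)[f(x₀) + 2f(x₁) + 2f(x₂) + ... + f(xₙ)]

x_0 = 1.0000, f(x_0) = 2.718282, coefficient = 1
x_1 = 1.2500, f(x_1) = 3.490343, coefficient = 2
x_2 = 1.5000, f(x_2) = 4.481689, coefficient = 2
x_3 = 1.7500, f(x_3) = 5.754603, coefficient = 2
x_4 = 2.0000, f(x_4) = 7.389056, coefficient = 2
x_5 = 2.2500, f(x_5) = 9.487736, coefficient = 1

I ≈ (0.250000/2) × 54.437399 = 6.804675
Exact value: 6.769454
Error: 0.035221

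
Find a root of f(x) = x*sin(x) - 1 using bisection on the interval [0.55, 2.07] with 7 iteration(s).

f(x) = x*sin(x) - 1
Initial interval: [0.55, 2.07]

Iteration 1:
  c_1 = (0.550000 + 2.070000)/2 = 1.310000
  f(c_1) = f(1.310000) = 0.265702
  f(a) × f(c) < 0, new interval: [0.550000, 1.310000]
Iteration 2:
  c_2 = (0.550000 + 1.310000)/2 = 0.930000
  f(c_2) = f(0.930000) = -0.254493
  f(a) × f(c) ≥ 0, new interval: [0.930000, 1.310000]
Iteration 3:
  c_3 = (0.930000 + 1.310000)/2 = 1.120000
  f(c_3) = f(1.120000) = 0.008112
  f(a) × f(c) < 0, new interval: [0.930000, 1.120000]
Iteration 4:
  c_4 = (0.930000 + 1.120000)/2 = 1.025000
  f(c_4) = f(1.025000) = -0.123918
  f(a) × f(c) ≥ 0, new interval: [1.025000, 1.120000]
Iteration 5:
  c_5 = (1.025000 + 1.120000)/2 = 1.072500
  f(c_5) = f(1.072500) = -0.057918
  f(a) × f(c) ≥ 0, new interval: [1.072500, 1.120000]
Iteration 6:
  c_6 = (1.072500 + 1.120000)/2 = 1.096250
  f(c_6) = f(1.096250) = -0.024886
  f(a) × f(c) ≥ 0, new interval: [1.096250, 1.120000]
Iteration 7:
  c_7 = (1.096250 + 1.120000)/2 = 1.108125
  f(c_7) = f(1.108125) = -0.008380
  f(a) × f(c) ≥ 0, new interval: [1.108125, 1.120000]

After 7 iteration(s), the approximation is c_7 = 1.108125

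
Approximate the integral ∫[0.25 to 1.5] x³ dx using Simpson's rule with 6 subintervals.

f(x) = x³
a = 0.25, b = 1.5, n = 6
h = (b - a)/n = 0.208333

Simpson's rule: (h/3)[f(x₀) + 4f(x₁) + 2f(x₂) + ... + f(xₙ)]

x_0 = 0.2500, f(x_0) = 0.015625, coefficient = 1
x_1 = 0.4583, f(x_1) = 0.096282, coefficient = 4
x_2 = 0.6667, f(x_2) = 0.296296, coefficient = 2
x_3 = 0.8750, f(x_3) = 0.669922, coefficient = 4
x_4 = 1.0833, f(x_4) = 1.271412, coefficient = 2
x_5 = 1.2917, f(x_5) = 2.155020, coefficient = 4
x_6 = 1.5000, f(x_6) = 3.375000, coefficient = 1

I ≈ (0.208333/3) × 18.210938 = 1.264648
Exact value: 1.264648
Error: 0.000000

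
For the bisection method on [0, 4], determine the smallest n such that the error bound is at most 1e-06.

We need (b-a)/2^n ≤ 1e-06
(4 - 0)/2^n ≤ 1e-06
4/2^n ≤ 1e-06
2^n ≥ 4000000
n ≥ log₂(4000000) = 21.93
n ≥ 22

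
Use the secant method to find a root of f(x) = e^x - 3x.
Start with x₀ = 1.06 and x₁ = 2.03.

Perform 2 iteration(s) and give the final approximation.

f(x) = e^x - 3x
x₀ = 1.06, x₁ = 2.03

Secant formula: x_{n+1} = x_n - f(x_n)(x_n - x_{n-1})/(f(x_n) - f(x_{n-1}))

Iteration 1:
  f(1.060000) = -0.293629
  f(2.030000) = 1.524086
  x_2 = 2.030000 - 1.524086×(2.030000 - 1.060000)/(1.524086 - (-0.293629))
       = 1.216691
Iteration 2:
  f(2.030000) = 1.524086
  f(1.216691) = -0.274075
  x_3 = 1.216691 - (-0.274075)×(1.216691 - 2.030000)/(-0.274075 - 1.524086)
       = 1.340655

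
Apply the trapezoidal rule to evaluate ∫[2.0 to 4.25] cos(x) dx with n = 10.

f(x) = cos(x)
a = 2.0, b = 4.25, n = 10
h = (b - a)/n = 0.225000

Trapezoidal rule: (h/2)[f(x₀) + 2f(x₁) + 2f(x₂) + ... + f(xₙ)]

x_0 = 2.0000, f(x_0) = -0.416147, coefficient = 1
x_1 = 2.2250, f(x_1) = -0.608528, coefficient = 2
x_2 = 2.4500, f(x_2) = -0.770231, coefficient = 2
x_3 = 2.6750, f(x_3) = -0.893106, coefficient = 2
x_4 = 2.9000, f(x_4) = -0.970958, coefficient = 2
x_5 = 3.1250, f(x_5) = -0.999862, coefficient = 2
x_6 = 3.3500, f(x_6) = -0.978362, coefficient = 2
x_7 = 3.5750, f(x_7) = -0.907540, coefficient = 2
x_8 = 3.8000, f(x_8) = -0.790968, coefficient = 2
x_9 = 4.0250, f(x_9) = -0.634521, coefficient = 2
x_10 = 4.2500, f(x_10) = -0.446087, coefficient = 1

I ≈ (0.225000/2) × -15.970387 = -1.796669
Exact value: -1.804287
Error: 0.007618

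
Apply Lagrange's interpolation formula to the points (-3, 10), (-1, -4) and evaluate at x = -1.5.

Lagrange interpolation formula:
P(x) = Σ yᵢ × Lᵢ(x)
where Lᵢ(x) = Π_{j≠i} (x - xⱼ)/(xᵢ - xⱼ)

L_0(-1.5) = (-1.5 - (-1))/(-3 - (-1)) = 0.250000
L_1(-1.5) = (-1.5 - (-3))/(-1 - (-3)) = 0.750000

P(-1.5) = 10×L_0(-1.5) + (-4)×L_1(-1.5)
P(-1.5) = -0.500000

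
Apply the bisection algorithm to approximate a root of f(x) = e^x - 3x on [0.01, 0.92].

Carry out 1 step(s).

f(x) = e^x - 3x
Initial interval: [0.01, 0.92]

Iteration 1:
  c_1 = (0.010000 + 0.920000)/2 = 0.465000
  f(c_1) = f(0.465000) = 0.197014
  f(a) × f(c) ≥ 0, new interval: [0.465000, 0.920000]

After 1 iteration(s), the approximation is c_1 = 0.465000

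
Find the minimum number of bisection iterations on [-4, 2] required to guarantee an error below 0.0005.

We need (b-a)/2^n ≤ 0.0005
(2 - (-4))/2^n ≤ 0.0005
6/2^n ≤ 0.0005
2^n ≥ 12000
n ≥ log₂(12000) = 13.55
n ≥ 14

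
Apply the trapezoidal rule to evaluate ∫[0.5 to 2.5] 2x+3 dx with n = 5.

f(x) = 2x+3
a = 0.5, b = 2.5, n = 5
h = (b - a)/n = 0.400000

Trapezoidal rule: (h/2)[f(x₀) + 2f(x₁) + 2f(x₂) + ... + f(xₙ)]

x_0 = 0.5000, f(x_0) = 4.000000, coefficient = 1
x_1 = 0.9000, f(x_1) = 4.800000, coefficient = 2
x_2 = 1.3000, f(x_2) = 5.600000, coefficient = 2
x_3 = 1.7000, f(x_3) = 6.400000, coefficient = 2
x_4 = 2.1000, f(x_4) = 7.200000, coefficient = 2
x_5 = 2.5000, f(x_5) = 8.000000, coefficient = 1

I ≈ (0.400000/2) × 60.000000 = 12.000000
Exact value: 12.000000
Error: 0.000000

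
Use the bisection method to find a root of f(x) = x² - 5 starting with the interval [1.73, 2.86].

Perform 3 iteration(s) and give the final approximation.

f(x) = x² - 5
Initial interval: [1.73, 2.86]

Iteration 1:
  c_1 = (1.730000 + 2.860000)/2 = 2.295000
  f(c_1) = f(2.295000) = 0.267025
  f(a) × f(c) < 0, new interval: [1.730000, 2.295000]
Iteration 2:
  c_2 = (1.730000 + 2.295000)/2 = 2.012500
  f(c_2) = f(2.012500) = -0.949844
  f(a) × f(c) ≥ 0, new interval: [2.012500, 2.295000]
Iteration 3:
  c_3 = (2.012500 + 2.295000)/2 = 2.153750
  f(c_3) = f(2.153750) = -0.361361
  f(a) × f(c) ≥ 0, new interval: [2.153750, 2.295000]

After 3 iteration(s), the approximation is c_3 = 2.153750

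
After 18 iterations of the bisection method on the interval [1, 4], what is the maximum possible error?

Bisection error bound: |error| ≤ (b-a)/2^n
|error| ≤ (4 - 1)/2^18 = 3/2^18
|error| ≤ 0.0000114441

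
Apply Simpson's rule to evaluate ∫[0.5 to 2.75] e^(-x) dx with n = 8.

f(x) = e^(-x)
a = 0.5, b = 2.75, n = 8
h = (b - a)/n = 0.281250

Simpson's rule: (h/3)[f(x₀) + 4f(x₁) + 2f(x₂) + ... + f(xₙ)]

x_0 = 0.5000, f(x_0) = 0.606531, coefficient = 1
x_1 = 0.7812, f(x_1) = 0.457833, coefficient = 4
x_2 = 1.0625, f(x_2) = 0.345591, coefficient = 2
x_3 = 1.3438, f(x_3) = 0.260866, coefficient = 4
x_4 = 1.6250, f(x_4) = 0.196912, coefficient = 2
x_5 = 1.9062, f(x_5) = 0.148637, coefficient = 4
x_6 = 2.1875, f(x_6) = 0.112197, coefficient = 2
x_7 = 2.4688, f(x_7) = 0.084691, coefficient = 4
x_8 = 2.7500, f(x_8) = 0.063928, coefficient = 1

I ≈ (0.281250/3) × 5.787962 = 0.542621
Exact value: 0.542603
Error: 0.000019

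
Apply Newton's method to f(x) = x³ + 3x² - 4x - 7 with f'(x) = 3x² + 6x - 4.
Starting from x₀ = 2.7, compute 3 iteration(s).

f(x) = x³ + 3x² - 4x - 7
f'(x) = 3x² + 6x - 4
x₀ = 2.7

Newton-Raphson formula: x_{n+1} = x_n - f(x_n)/f'(x_n)

Iteration 1:
  f(2.700000) = 23.753000
  f'(2.700000) = 34.070000
  x_1 = 2.700000 - 23.753000/34.070000 = 2.002818
Iteration 2:
  f(2.002818) = 5.056426
  f'(2.002818) = 20.050743
  x_2 = 2.002818 - 5.056426/20.050743 = 1.750636
Iteration 3:
  f(1.750636) = 0.556859
  f'(1.750636) = 15.697999
  x_3 = 1.750636 - 0.556859/15.697999 = 1.715163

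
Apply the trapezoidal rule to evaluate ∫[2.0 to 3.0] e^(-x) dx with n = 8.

f(x) = e^(-x)
a = 2.0, b = 3.0, n = 8
h = (b - a)/n = 0.125000

Trapezoidal rule: (h/2)[f(x₀) + 2f(x₁) + 2f(x₂) + ... + f(xₙ)]

x_0 = 2.0000, f(x_0) = 0.135335, coefficient = 1
x_1 = 2.1250, f(x_1) = 0.119433, coefficient = 2
x_2 = 2.2500, f(x_2) = 0.105399, coefficient = 2
x_3 = 2.3750, f(x_3) = 0.093014, coefficient = 2
x_4 = 2.5000, f(x_4) = 0.082085, coefficient = 2
x_5 = 2.6250, f(x_5) = 0.072440, coefficient = 2
x_6 = 2.7500, f(x_6) = 0.063928, coefficient = 2
x_7 = 2.8750, f(x_7) = 0.056416, coefficient = 2
x_8 = 3.0000, f(x_8) = 0.049787, coefficient = 1

I ≈ (0.125000/2) × 1.370553 = 0.085660
Exact value: 0.085548
Error: 0.000111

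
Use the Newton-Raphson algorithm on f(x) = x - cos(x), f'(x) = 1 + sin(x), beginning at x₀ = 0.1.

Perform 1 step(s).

f(x) = x - cos(x)
f'(x) = 1 + sin(x)
x₀ = 0.1

Newton-Raphson formula: x_{n+1} = x_n - f(x_n)/f'(x_n)

Iteration 1:
  f(0.100000) = -0.895004
  f'(0.100000) = 1.099833
  x_1 = 0.100000 - (-0.895004)/1.099833 = 0.913763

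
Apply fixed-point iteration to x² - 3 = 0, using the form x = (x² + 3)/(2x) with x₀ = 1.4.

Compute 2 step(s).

Equation: x² - 3 = 0
Fixed-point form: x = (x² + 3)/(2x)
x₀ = 1.4

x_1 = g(1.400000) = 1.771429
x_2 = g(1.771429) = 1.732488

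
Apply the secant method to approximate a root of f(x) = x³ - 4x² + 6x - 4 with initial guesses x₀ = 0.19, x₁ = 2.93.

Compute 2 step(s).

f(x) = x³ - 4x² + 6x - 4
x₀ = 0.19, x₁ = 2.93

Secant formula: x_{n+1} = x_n - f(x_n)(x_n - x_{n-1})/(f(x_n) - f(x_{n-1}))

Iteration 1:
  f(0.190000) = -2.997541
  f(2.930000) = 4.394157
  x_2 = 2.930000 - 4.394157×(2.930000 - 0.190000)/(4.394157 - (-2.997541))
       = 1.301147
Iteration 2:
  f(2.930000) = 4.394157
  f(1.301147) = -0.762232
  x_3 = 1.301147 - (-0.762232)×(1.301147 - 2.930000)/(-0.762232 - 4.394157)
       = 1.541928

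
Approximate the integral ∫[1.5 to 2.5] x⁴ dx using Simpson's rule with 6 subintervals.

f(x) = x⁴
a = 1.5, b = 2.5, n = 6
h = (b - a)/n = 0.166667

Simpson's rule: (h/3)[f(x₀) + 4f(x₁) + 2f(x₂) + ... + f(xₙ)]

x_0 = 1.5000, f(x_0) = 5.062500, coefficient = 1
x_1 = 1.6667, f(x_1) = 7.716049, coefficient = 4
x_2 = 1.8333, f(x_2) = 11.297068, coefficient = 2
x_3 = 2.0000, f(x_3) = 16.000000, coefficient = 4
x_4 = 2.1667, f(x_4) = 22.037809, coefficient = 2
x_5 = 2.3333, f(x_5) = 29.641975, coefficient = 4
x_6 = 2.5000, f(x_6) = 39.062500, coefficient = 1

I ≈ (0.166667/3) × 324.226852 = 18.012603
Exact value: 18.012500
Error: 0.000103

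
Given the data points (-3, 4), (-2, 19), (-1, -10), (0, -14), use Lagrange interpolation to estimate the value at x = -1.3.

Lagrange interpolation formula:
P(x) = Σ yᵢ × Lᵢ(x)
where Lᵢ(x) = Π_{j≠i} (x - xⱼ)/(xᵢ - xⱼ)

L_0(-1.3) = (-1.3 - (-2))/(-3 - (-2)) × (-1.3 - (-1))/(-3 - (-1)) × (-1.3 - 0)/(-3 - 0) = -0.045500
L_1(-1.3) = (-1.3 - (-3))/(-2 - (-3)) × (-1.3 - (-1))/(-2 - (-1)) × (-1.3 - 0)/(-2 - 0) = 0.331500
L_2(-1.3) = (-1.3 - (-3))/(-1 - (-3)) × (-1.3 - (-2))/(-1 - (-2)) × (-1.3 - 0)/(-1 - 0) = 0.773500
L_3(-1.3) = (-1.3 - (-3))/(0 - (-3)) × (-1.3 - (-2))/(0 - (-2)) × (-1.3 - (-1))/(0 - (-1)) = -0.059500

P(-1.3) = 4×L_0(-1.3) + 19×L_1(-1.3) + (-10)×L_2(-1.3) + (-14)×L_3(-1.3)
P(-1.3) = -0.785500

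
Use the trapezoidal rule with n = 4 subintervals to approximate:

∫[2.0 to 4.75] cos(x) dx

f(x) = cos(x)
a = 2.0, b = 4.75, n = 4
h = (b - a)/n = 0.687500

Trapezoidal rule: (h/2)[f(x₀) + 2f(x₁) + 2f(x₂) + ... + f(xₙ)]

x_0 = 2.0000, f(x_0) = -0.416147, coefficient = 1
x_1 = 2.6875, f(x_1) = -0.898659, coefficient = 2
x_2 = 3.3750, f(x_2) = -0.972884, coefficient = 2
x_3 = 4.0625, f(x_3) = -0.605098, coefficient = 2
x_4 = 4.7500, f(x_4) = 0.037602, coefficient = 1

I ≈ (0.687500/2) × -5.331827 = -1.832816
Exact value: -1.908590
Error: 0.075775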